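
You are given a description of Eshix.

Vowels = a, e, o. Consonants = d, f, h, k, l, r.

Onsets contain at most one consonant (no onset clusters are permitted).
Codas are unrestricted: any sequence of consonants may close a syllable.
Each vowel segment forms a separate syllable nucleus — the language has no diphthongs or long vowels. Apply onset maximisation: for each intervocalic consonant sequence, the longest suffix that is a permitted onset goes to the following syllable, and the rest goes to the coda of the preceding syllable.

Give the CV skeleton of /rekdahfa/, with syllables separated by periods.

CVC.CVC.CV

Vowels present: e, a, a; each is a nucleus, giving 3 syllables.
Between /e/ (V1) and /a/ (V2): /kd/; trying suffixes from longest down, /d/ is the first permitted one, so coda /k/ | onset /d/.
Between /a/ (V2) and /a/ (V3): /hf/ splits as /h/ + /f/ (/f/ is the longest suffix that is a licit onset).
Result: rek.dah.fa.
Mapping each syllable to C/V: /rek/ → CVC, /dah/ → CVC, /fa/ → CV.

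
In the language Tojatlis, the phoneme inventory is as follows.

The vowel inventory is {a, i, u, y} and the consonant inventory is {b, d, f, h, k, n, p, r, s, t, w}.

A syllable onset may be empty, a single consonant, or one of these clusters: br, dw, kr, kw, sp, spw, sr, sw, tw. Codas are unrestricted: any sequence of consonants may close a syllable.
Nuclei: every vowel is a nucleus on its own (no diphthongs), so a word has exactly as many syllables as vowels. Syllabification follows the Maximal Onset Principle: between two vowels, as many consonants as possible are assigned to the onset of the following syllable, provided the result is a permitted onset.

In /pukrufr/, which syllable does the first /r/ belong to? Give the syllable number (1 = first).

The vowels are u, u — 2 nuclei, so 2 syllables.
/u…u/ gap (V1→V2): /kr/ is a licit onset in full, so it all attaches to the next syllable.
Syllabification: pu.krufr.
The first /r/ is in the onset of syllable 2 (/krufr/).

2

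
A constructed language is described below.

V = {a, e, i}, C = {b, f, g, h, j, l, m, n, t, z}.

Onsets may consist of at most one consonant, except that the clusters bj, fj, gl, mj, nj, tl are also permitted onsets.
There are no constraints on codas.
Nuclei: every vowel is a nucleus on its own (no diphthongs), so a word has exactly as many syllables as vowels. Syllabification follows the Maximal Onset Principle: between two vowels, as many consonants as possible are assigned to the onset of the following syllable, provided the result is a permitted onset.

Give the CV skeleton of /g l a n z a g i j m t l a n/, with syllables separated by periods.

Vowels present: a, a, i, a; each is a nucleus, giving 4 syllables.
σ1/σ2 boundary: cluster /nz/ — the longest permitted-onset suffix is /z/; onset = /z/, preceding coda = /n/.
σ2/σ3 boundary: /g/ is a single consonant, so it becomes the next onset.
σ3/σ4 boundary: /jmtl/; trying suffixes from longest down, /tl/ is the first permitted one, so coda /jm/ | onset /tl/.
So the parse is glan.za.gijm.tlan.
Mapping each syllable to C/V: /glan/ → CCVC, /za/ → CV, /gijm/ → CVCC, /tlan/ → CCVC.

CCVC.CV.CVCC.CCVC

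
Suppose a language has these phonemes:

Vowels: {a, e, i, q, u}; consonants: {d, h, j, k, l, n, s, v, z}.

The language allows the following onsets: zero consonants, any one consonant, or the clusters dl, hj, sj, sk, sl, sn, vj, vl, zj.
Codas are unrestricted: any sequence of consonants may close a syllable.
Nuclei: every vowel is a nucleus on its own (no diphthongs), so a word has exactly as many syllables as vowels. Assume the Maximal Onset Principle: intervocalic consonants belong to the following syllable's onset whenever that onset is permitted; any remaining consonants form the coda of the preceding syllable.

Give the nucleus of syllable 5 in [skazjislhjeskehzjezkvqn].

Vowels present: a, i, e, e, e, q; each is a nucleus, giving 6 syllables.
The fifth nucleus (vowel 5 from the left) is /e/.

e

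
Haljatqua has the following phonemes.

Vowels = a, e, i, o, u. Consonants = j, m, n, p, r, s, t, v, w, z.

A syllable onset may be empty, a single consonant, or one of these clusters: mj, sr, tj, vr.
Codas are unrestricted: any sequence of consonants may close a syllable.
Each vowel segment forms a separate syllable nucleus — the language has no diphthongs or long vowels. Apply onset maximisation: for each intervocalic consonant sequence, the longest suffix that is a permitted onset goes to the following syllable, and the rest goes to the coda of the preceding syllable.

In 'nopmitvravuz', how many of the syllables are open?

The vowels are o, i, a, u — 4 nuclei, so 4 syllables.
σ1/σ2 boundary: /pm/ — longest licit onset from the right is /m/, leaving /p/ as coda.
σ2/σ3 boundary: /tvr/; trying suffixes from longest down, /vr/ is the first permitted one, so coda /t/ | onset /vr/.
σ3/σ4 boundary: /v/ is a single consonant, so it becomes the next onset.
Syllabification: nop.mit.vra.vuz.
Classifying each syllable: /nop/ (closed), /mit/ (closed), /vra/ (open), /vuz/ (closed).
Open syllables: 1.

1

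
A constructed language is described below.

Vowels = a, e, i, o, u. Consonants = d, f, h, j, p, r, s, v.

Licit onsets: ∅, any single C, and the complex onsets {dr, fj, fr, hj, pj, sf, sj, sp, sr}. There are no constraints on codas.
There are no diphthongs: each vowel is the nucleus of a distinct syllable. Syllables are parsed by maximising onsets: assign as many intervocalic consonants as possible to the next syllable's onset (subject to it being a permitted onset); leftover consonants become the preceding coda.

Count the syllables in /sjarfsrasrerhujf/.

4

The vowels are a, a, e, u — 4 nuclei, so 4 syllables.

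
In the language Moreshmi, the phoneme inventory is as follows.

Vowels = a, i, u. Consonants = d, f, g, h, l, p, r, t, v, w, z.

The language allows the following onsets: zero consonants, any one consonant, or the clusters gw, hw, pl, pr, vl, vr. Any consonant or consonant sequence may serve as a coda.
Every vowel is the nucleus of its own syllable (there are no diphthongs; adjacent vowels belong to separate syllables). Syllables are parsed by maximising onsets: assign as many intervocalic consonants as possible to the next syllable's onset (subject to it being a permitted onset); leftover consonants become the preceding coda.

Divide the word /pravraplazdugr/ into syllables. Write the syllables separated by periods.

pra.vra.plaz.dugr

Nuclei (vowels): a, a, a, u → 4 syllables.
V1 /a/ – V2 /a/: /vr/ — entire cluster is a permitted onset → onset /vr/, coda ∅.
V2 /a/ – V3 /a/: /pl/ is a licit onset in full, so it all attaches to the next syllable.
V3 /a/ – V4 /u/: /zd/ splits as /z/ + /d/ (/d/ is the longest suffix that is a licit onset).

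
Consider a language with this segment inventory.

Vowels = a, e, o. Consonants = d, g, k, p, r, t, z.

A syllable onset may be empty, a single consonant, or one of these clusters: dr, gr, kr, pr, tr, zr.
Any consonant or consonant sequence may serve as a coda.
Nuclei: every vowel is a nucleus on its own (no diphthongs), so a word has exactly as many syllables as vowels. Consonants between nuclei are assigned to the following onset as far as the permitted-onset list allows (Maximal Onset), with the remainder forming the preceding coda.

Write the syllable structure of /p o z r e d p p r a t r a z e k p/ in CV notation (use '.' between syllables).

CV.CCVCC.CCV.CCV.CVCC

Nuclei (vowels): o, e, a, a, e → 5 syllables.
Between /o/ (V1) and /e/ (V2): /zr/ — entire cluster is a permitted onset → onset /zr/, coda ∅.
Between /e/ (V2) and /a/ (V3): /dppr/ — longest licit onset from the right is /pr/, leaving /dp/ as coda.
Between /a/ (V3) and /a/ (V4): cluster /tr/ — /tr/ is itself a permitted onset, so the whole cluster goes right; preceding coda = ∅.
Between /a/ (V4) and /e/ (V5): /z/ → onset of the next syllable (single consonants are always licit onsets).
Result: po.zredp.pra.tra.zekp.
Mapping each syllable to C/V: /po/ → CV, /zredp/ → CCVCC, /pra/ → CCV, /tra/ → CCV, /zekp/ → CVCC.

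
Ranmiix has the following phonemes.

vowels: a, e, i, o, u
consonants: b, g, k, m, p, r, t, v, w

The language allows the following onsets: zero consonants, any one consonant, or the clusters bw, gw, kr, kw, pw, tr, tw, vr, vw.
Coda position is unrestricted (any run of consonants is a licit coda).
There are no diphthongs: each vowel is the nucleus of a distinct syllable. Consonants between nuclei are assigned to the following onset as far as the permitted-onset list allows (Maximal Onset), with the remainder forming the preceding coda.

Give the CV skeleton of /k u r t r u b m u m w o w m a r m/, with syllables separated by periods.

The vowels are u, u, u, o, a — 5 nuclei, so 5 syllables.
σ1/σ2 boundary: cluster /rtr/ — the longest permitted-onset suffix is /tr/; onset = /tr/, preceding coda = /r/.
σ2/σ3 boundary: /bm/; trying suffixes from longest down, /m/ is the first permitted one, so coda /b/ | onset /m/.
σ3/σ4 boundary: /mw/ — longest licit onset from the right is /w/, leaving /m/ as coda.
σ4/σ5 boundary: /wm/ — longest licit onset from the right is /m/, leaving /w/ as coda.
Putting it together: kur.trub.mum.wow.marm.
Mapping each syllable to C/V: /kur/ → CVC, /trub/ → CCVC, /mum/ → CVC, /wow/ → CVC, /marm/ → CVCC.

CVC.CCVC.CVC.CVC.CVCC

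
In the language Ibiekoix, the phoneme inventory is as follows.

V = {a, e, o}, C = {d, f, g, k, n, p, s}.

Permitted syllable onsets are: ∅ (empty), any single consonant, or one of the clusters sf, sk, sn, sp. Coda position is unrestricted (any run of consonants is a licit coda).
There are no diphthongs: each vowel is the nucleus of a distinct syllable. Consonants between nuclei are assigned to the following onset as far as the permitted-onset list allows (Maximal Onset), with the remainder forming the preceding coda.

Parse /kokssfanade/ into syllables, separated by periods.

koks.sfa.na.de

Vowels present: o, a, a, e; each is a nucleus, giving 4 syllables.
/o…a/ gap (V1→V2): /kssf/; trying suffixes from longest down, /sf/ is the first permitted one, so coda /ks/ | onset /sf/.
/a…a/ gap (V2→V3): /n/ is a single consonant, so it becomes the next onset.
/a…e/ gap (V3→V4): /d/ → onset of the next syllable (single consonants are always licit onsets).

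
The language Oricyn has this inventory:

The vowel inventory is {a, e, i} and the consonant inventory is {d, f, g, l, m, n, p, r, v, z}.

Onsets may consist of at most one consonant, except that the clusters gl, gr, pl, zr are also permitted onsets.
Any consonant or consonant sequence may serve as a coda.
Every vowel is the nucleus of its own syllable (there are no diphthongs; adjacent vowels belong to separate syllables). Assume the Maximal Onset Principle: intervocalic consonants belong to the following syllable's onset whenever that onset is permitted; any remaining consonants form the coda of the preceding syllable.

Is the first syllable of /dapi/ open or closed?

The vowels are a, i — 2 nuclei, so 2 syllables.
V1 /a/ – V2 /i/: /p/ → onset of the next syllable (single consonants are always licit onsets).
Syllabification: da.pi.
Syllable 1 is /da/; it ends in its nucleus with no coda, so it is open.

open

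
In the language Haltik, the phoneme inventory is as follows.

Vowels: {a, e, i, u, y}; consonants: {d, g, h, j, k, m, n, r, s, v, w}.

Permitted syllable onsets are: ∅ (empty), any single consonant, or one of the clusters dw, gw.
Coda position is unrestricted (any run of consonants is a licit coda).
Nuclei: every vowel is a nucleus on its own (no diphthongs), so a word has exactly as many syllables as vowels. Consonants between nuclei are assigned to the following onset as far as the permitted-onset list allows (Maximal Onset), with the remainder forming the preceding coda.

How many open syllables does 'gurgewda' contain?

The vowels are u, e, a — 3 nuclei, so 3 syllables.
/u…e/ gap (V1→V2): /rg/; trying suffixes from longest down, /g/ is the first permitted one, so coda /r/ | onset /g/.
/e…a/ gap (V2→V3): /wd/; trying suffixes from longest down, /d/ is the first permitted one, so coda /w/ | onset /d/.
Result: gur.gew.da.
Classifying each syllable: /gur/ (closed), /gew/ (closed), /da/ (open).
Open syllables: 1.

1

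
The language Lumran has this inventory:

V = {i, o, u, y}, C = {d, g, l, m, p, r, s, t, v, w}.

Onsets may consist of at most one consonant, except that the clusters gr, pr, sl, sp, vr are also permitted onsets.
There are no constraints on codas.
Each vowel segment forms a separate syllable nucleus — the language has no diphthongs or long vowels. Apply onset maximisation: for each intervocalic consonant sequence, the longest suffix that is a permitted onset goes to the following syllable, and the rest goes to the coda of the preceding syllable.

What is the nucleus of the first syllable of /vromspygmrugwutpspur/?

o

Vowels present: o, y, u, u, u; each is a nucleus, giving 5 syllables.
The first nucleus (vowel 1 from the left) is /o/.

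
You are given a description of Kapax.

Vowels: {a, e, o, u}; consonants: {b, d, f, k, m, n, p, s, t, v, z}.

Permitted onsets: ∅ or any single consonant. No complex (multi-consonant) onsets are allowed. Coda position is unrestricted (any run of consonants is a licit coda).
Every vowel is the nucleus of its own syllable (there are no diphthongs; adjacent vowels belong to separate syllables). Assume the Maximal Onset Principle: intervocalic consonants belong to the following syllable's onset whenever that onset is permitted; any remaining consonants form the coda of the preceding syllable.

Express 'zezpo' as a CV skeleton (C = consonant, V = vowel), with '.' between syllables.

CVC.CV

Nuclei (vowels): e, o → 2 syllables.
σ1/σ2 boundary: /zp/ — longest licit onset from the right is /p/, leaving /z/ as coda.
Syllabification: zez.po.
Mapping each syllable to C/V: /zez/ → CVC, /po/ → CV.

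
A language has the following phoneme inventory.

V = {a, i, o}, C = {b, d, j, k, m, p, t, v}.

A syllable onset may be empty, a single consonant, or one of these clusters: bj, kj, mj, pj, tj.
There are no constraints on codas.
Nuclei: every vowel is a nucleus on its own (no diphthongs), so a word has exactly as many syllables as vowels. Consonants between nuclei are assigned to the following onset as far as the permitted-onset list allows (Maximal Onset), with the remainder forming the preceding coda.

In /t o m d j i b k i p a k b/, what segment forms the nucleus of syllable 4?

The vowels are o, i, i, a — 4 nuclei, so 4 syllables.
The fourth nucleus (vowel 4 from the left) is /a/.

a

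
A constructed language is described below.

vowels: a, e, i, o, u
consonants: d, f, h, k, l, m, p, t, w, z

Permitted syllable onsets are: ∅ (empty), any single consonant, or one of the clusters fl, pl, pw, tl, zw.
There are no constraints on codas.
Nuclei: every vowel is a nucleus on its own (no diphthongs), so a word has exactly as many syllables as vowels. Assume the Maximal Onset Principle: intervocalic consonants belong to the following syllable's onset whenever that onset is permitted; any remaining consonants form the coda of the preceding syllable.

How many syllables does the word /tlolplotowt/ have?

3

The vowels are o, o, o — 3 nuclei, so 3 syllables.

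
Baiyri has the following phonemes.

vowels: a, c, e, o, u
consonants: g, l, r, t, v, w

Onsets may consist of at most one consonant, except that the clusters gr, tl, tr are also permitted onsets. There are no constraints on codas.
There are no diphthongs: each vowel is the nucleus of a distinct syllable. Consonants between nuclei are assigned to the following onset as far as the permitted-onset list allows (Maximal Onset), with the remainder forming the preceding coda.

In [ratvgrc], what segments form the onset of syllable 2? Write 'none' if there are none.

The vowels are a, c — 2 nuclei, so 2 syllables.
V1 /a/ – V2 /c/: /tvgr/; trying suffixes from longest down, /gr/ is the first permitted one, so coda /tv/ | onset /gr/.
Putting it together: ratv.grc.
Syllable 2 is /grc/: onset /gr/, nucleus /c/, coda ∅.

gr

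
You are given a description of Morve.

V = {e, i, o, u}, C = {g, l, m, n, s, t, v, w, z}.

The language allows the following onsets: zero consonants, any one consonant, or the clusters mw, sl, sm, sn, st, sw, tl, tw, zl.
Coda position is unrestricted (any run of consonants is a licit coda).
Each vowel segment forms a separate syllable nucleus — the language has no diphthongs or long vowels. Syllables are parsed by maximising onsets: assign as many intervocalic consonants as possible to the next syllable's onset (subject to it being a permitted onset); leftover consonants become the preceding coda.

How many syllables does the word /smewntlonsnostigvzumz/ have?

5

Nuclei (vowels): e, o, o, i, u → 5 syllables.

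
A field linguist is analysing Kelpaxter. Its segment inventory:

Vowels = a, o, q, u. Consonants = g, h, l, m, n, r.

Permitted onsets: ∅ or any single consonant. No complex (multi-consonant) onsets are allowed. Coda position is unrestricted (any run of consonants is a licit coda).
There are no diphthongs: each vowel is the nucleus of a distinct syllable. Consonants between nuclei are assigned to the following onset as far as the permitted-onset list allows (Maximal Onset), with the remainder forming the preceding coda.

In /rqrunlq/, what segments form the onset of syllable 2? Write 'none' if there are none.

Nuclei (vowels): q, u, q → 3 syllables.
Between /q/ (V1) and /u/ (V2): just /r/ — single C goes to the following onset.
Between /u/ (V2) and /q/ (V3): cluster /nl/ — the longest permitted-onset suffix is /l/; onset = /l/, preceding coda = /n/.
So the parse is rq.run.lq.
Syllable 2 is /run/: onset /r/, nucleus /u/, coda /n/.

r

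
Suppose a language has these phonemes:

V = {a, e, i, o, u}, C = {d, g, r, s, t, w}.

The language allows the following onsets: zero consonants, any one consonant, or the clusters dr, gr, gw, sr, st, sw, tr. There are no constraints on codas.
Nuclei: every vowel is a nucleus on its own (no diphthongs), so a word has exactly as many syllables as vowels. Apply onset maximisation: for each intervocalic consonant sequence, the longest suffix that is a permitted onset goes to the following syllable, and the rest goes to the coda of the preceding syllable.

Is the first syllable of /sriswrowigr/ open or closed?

Nuclei (vowels): i, o, i → 3 syllables.
σ1/σ2 boundary: cluster /swr/ — the longest permitted-onset suffix is /r/; onset = /r/, preceding coda = /sw/.
σ2/σ3 boundary: /w/ is a single consonant, so it becomes the next onset.
Putting it together: srisw.ro.wigr.
Syllable 1 is /srisw/ with coda /sw/, so it is closed.

closed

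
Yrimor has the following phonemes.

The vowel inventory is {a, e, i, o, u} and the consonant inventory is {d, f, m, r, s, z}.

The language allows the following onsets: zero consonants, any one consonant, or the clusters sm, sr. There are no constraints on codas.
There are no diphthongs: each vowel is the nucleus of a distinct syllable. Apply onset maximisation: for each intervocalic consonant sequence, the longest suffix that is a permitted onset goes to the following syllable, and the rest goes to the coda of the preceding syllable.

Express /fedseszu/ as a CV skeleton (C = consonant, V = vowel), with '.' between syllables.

Nuclei (vowels): e, e, u → 3 syllables.
V1 /e/ – V2 /e/: /ds/; trying suffixes from longest down, /s/ is the first permitted one, so coda /d/ | onset /s/.
V2 /e/ – V3 /u/: /sz/; trying suffixes from longest down, /z/ is the first permitted one, so coda /s/ | onset /z/.
Result: fed.ses.zu.
Mapping each syllable to C/V: /fed/ → CVC, /ses/ → CVC, /zu/ → CV.

CVC.CVC.CV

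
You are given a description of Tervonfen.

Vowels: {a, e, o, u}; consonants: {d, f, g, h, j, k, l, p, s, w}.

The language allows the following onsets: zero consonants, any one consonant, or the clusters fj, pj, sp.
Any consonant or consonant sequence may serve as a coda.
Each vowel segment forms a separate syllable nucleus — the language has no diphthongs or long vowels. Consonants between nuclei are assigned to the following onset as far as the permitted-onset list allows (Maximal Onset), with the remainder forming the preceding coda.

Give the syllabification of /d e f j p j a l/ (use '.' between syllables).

The vowels are e, a — 2 nuclei, so 2 syllables.
/e…a/ gap (V1→V2): /fjpj/; trying suffixes from longest down, /pj/ is the first permitted one, so coda /fj/ | onset /pj/.

defj.pjal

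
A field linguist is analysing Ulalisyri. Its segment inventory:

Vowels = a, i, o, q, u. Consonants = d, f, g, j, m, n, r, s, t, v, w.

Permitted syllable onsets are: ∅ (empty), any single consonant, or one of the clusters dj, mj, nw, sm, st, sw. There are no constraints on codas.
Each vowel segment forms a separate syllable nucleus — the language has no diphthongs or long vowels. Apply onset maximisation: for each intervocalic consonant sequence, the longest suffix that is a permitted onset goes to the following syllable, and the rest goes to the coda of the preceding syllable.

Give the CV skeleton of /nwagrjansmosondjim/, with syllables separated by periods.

Vowels present: a, a, o, o, i; each is a nucleus, giving 5 syllables.
Between /a/ (V1) and /a/ (V2): /grj/ — longest licit onset from the right is /j/, leaving /gr/ as coda.
Between /a/ (V2) and /o/ (V3): /nsm/; trying suffixes from longest down, /sm/ is the first permitted one, so coda /n/ | onset /sm/.
Between /o/ (V3) and /o/ (V4): /s/ → onset of the next syllable (single consonants are always licit onsets).
Between /o/ (V4) and /i/ (V5): /ndj/ splits as /n/ + /dj/ (/dj/ is the longest suffix that is a licit onset).
So the parse is nwagr.jan.smo.son.djim.
Mapping each syllable to C/V: /nwagr/ → CCVCC, /jan/ → CVC, /smo/ → CCV, /son/ → CVC, /djim/ → CCVC.

CCVCC.CVC.CCV.CVC.CCVC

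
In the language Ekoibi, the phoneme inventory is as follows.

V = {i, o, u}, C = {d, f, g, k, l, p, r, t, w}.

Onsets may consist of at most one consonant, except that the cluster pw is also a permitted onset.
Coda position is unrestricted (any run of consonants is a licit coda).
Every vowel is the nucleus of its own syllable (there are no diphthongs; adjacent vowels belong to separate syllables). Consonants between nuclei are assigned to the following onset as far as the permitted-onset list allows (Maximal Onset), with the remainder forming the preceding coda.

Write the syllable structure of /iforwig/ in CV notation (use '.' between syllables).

V.CVC.CVC

The vowels are i, o, i — 3 nuclei, so 3 syllables.
/i…o/ gap (V1→V2): /f/ → onset of the next syllable (single consonants are always licit onsets).
/o…i/ gap (V2→V3): /rw/ — longest licit onset from the right is /w/, leaving /r/ as coda.
Syllabification: i.for.wig.
Mapping each syllable to C/V: /i/ → V, /for/ → CVC, /wig/ → CVC.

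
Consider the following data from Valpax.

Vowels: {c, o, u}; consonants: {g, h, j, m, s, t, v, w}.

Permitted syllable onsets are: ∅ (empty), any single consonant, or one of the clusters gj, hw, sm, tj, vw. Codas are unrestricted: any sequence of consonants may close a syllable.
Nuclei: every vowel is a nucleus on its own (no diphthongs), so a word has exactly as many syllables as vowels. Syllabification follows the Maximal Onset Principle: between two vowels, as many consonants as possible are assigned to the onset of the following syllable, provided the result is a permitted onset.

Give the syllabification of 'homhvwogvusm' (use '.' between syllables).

The vowels are o, o, u — 3 nuclei, so 3 syllables.
Between /o/ (V1) and /o/ (V2): /mhvw/ splits as /mh/ + /vw/ (/vw/ is the longest suffix that is a licit onset).
Between /o/ (V2) and /u/ (V3): cluster /gv/ — the longest permitted-onset suffix is /v/; onset = /v/, preceding coda = /g/.

homh.vwog.vusm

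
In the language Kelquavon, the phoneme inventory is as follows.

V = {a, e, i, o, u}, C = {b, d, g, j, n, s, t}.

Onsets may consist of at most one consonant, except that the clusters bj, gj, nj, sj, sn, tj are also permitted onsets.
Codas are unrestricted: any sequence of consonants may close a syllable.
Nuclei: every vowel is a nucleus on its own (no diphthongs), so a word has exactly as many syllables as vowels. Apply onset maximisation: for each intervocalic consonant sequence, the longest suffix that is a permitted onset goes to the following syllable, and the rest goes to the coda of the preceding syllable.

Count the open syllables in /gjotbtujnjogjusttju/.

2

The vowels are o, u, o, u, u — 5 nuclei, so 5 syllables.
σ1/σ2 boundary: /tbt/ splits as /tb/ + /t/ (/t/ is the longest suffix that is a licit onset).
σ2/σ3 boundary: /jnj/ splits as /j/ + /nj/ (/nj/ is the longest suffix that is a licit onset).
σ3/σ4 boundary: /gj/ is a licit onset in full, so it all attaches to the next syllable.
σ4/σ5 boundary: /sttj/; trying suffixes from longest down, /tj/ is the first permitted one, so coda /st/ | onset /tj/.
Syllabification: gjotb.tuj.njo.gjust.tju.
Classifying each syllable: /gjotb/ (closed), /tuj/ (closed), /njo/ (open), /gjust/ (closed), /tju/ (open).
Open syllables: 2.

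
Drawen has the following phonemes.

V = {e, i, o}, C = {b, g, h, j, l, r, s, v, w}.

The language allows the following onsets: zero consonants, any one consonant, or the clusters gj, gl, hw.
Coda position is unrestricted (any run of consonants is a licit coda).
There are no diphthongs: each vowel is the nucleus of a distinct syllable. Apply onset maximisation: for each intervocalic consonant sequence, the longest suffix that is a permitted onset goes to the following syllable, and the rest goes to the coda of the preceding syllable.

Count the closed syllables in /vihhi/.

Nuclei (vowels): i, i → 2 syllables.
V1 /i/ – V2 /i/: /hh/; trying suffixes from longest down, /h/ is the first permitted one, so coda /h/ | onset /h/.
So the parse is vih.hi.
Classifying each syllable: /vih/ (closed), /hi/ (open).
Closed syllables: 1.

1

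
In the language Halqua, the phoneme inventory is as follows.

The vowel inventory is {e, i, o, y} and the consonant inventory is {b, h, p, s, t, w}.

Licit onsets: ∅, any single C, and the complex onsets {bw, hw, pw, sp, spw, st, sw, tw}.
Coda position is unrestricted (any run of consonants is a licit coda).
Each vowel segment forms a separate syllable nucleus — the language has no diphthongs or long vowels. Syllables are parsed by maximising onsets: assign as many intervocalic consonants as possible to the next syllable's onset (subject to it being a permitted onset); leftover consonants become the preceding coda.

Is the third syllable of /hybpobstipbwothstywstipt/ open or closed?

closed

The vowels are y, o, i, o, y, i — 6 nuclei, so 6 syllables.
V1 /y/ – V2 /o/: cluster /bp/ — the longest permitted-onset suffix is /p/; onset = /p/, preceding coda = /b/.
V2 /o/ – V3 /i/: cluster /bst/ — the longest permitted-onset suffix is /st/; onset = /st/, preceding coda = /b/.
V3 /i/ – V4 /o/: cluster /pbw/ — the longest permitted-onset suffix is /bw/; onset = /bw/, preceding coda = /p/.
V4 /o/ – V5 /y/: /thst/; trying suffixes from longest down, /st/ is the first permitted one, so coda /th/ | onset /st/.
V5 /y/ – V6 /i/: /wst/; trying suffixes from longest down, /st/ is the first permitted one, so coda /w/ | onset /st/.
Result: hyb.pob.stip.bwoth.styw.stipt.
Syllable 3 is /stip/ with coda /p/, so it is closed.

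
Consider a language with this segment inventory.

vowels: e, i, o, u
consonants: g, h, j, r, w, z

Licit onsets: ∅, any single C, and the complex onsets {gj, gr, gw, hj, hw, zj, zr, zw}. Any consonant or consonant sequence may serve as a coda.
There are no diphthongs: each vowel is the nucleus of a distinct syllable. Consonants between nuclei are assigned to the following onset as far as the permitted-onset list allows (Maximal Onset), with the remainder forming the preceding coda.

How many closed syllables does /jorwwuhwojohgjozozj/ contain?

Vowels present: o, u, o, o, o, o; each is a nucleus, giving 6 syllables.
σ1/σ2 boundary: /rww/; trying suffixes from longest down, /w/ is the first permitted one, so coda /rw/ | onset /w/.
σ2/σ3 boundary: /hw/ is a licit onset in full, so it all attaches to the next syllable.
σ3/σ4 boundary: just /j/ — single C goes to the following onset.
σ4/σ5 boundary: /hgj/; trying suffixes from longest down, /gj/ is the first permitted one, so coda /h/ | onset /gj/.
σ5/σ6 boundary: /z/ is a single consonant, so it becomes the next onset.
Result: jorw.wu.hwo.joh.gjo.zozj.
Classifying each syllable: /jorw/ (closed), /wu/ (open), /hwo/ (open), /joh/ (closed), /gjo/ (open), /zozj/ (closed).
Closed syllables: 3.

3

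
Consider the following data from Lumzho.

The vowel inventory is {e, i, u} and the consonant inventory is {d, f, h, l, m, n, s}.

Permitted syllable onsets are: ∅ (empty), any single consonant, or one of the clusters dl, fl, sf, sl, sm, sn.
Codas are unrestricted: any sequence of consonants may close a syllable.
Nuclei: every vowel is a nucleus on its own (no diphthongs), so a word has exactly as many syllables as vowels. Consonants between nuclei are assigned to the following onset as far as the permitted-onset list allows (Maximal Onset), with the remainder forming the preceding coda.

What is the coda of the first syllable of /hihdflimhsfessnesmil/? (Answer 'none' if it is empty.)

Nuclei (vowels): i, i, e, e, i → 5 syllables.
Between /i/ (V1) and /i/ (V2): /hdfl/ — longest licit onset from the right is /fl/, leaving /hd/ as coda.
Between /i/ (V2) and /e/ (V3): /mhsf/ splits as /mh/ + /sf/ (/sf/ is the longest suffix that is a licit onset).
Between /e/ (V3) and /e/ (V4): /ssn/ splits as /s/ + /sn/ (/sn/ is the longest suffix that is a licit onset).
Between /e/ (V4) and /i/ (V5): cluster /sm/ — /sm/ is itself a permitted onset, so the whole cluster goes right; preceding coda = ∅.
Result: hihd.flimh.sfes.sne.smil.
Syllable 1 is /hihd/: onset /h/, nucleus /i/, coda /hd/.

hd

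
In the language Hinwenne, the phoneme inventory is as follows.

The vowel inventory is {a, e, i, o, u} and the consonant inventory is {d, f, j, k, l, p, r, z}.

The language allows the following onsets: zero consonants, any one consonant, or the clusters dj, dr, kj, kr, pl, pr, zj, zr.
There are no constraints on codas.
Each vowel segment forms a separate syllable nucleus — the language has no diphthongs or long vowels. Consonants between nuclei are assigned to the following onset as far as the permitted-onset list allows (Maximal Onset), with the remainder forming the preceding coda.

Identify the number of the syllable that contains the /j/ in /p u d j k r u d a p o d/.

1

The vowels are u, u, a, o — 4 nuclei, so 4 syllables.
Between /u/ (V1) and /u/ (V2): /djkr/ splits as /dj/ + /kr/ (/kr/ is the longest suffix that is a licit onset).
Between /u/ (V2) and /a/ (V3): /d/ → onset of the next syllable (single consonants are always licit onsets).
Between /a/ (V3) and /o/ (V4): /p/ → onset of the next syllable (single consonants are always licit onsets).
Putting it together: pudj.kru.da.pod.
The /j/ is in the coda of syllable 1 (/pudj/).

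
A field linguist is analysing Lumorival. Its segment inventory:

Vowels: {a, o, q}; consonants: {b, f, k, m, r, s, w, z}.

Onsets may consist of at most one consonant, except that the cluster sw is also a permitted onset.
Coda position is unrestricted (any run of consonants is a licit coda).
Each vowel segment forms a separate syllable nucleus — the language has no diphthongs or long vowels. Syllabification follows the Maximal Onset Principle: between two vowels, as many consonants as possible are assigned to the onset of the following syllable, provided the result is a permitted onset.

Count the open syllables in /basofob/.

2

Nuclei (vowels): a, o, o → 3 syllables.
/a…o/ gap (V1→V2): just /s/ — single C goes to the following onset.
/o…o/ gap (V2→V3): just /f/ — single C goes to the following onset.
So the parse is ba.so.fob.
Classifying each syllable: /ba/ (open), /so/ (open), /fob/ (closed).
Open syllables: 2.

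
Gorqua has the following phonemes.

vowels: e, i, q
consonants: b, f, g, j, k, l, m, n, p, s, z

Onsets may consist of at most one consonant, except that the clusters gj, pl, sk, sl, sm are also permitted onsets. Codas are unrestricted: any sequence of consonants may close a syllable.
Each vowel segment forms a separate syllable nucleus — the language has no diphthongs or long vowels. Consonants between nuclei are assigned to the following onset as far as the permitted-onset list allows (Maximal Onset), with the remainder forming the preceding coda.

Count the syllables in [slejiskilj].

3

Nuclei (vowels): e, i, i → 3 syllables.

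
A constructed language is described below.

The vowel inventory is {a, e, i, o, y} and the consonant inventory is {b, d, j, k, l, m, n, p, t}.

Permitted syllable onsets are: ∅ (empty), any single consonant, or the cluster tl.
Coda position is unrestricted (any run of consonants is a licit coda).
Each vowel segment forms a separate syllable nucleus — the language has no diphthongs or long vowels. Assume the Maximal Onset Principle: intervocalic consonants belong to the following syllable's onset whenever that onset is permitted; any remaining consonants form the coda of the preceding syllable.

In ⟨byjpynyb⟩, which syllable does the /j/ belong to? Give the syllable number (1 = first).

1

Nuclei (vowels): y, y, y → 3 syllables.
σ1/σ2 boundary: /jp/ splits as /j/ + /p/ (/p/ is the longest suffix that is a licit onset).
σ2/σ3 boundary: just /n/ — single C goes to the following onset.
Result: byj.py.nyb.
The /j/ is in the coda of syllable 1 (/byj/).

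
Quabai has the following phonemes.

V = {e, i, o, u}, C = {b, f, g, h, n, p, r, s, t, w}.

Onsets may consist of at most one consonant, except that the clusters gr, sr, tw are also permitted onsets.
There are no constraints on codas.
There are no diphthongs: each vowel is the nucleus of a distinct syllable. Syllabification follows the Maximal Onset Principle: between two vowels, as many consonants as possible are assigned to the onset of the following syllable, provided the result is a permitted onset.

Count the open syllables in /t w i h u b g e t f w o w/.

1

Nuclei (vowels): i, u, e, o → 4 syllables.
σ1/σ2 boundary: /h/ is a single consonant, so it becomes the next onset.
σ2/σ3 boundary: cluster /bg/ — the longest permitted-onset suffix is /g/; onset = /g/, preceding coda = /b/.
σ3/σ4 boundary: /tfw/ splits as /tf/ + /w/ (/w/ is the longest suffix that is a licit onset).
Syllabification: twi.hub.getf.wow.
Classifying each syllable: /twi/ (open), /hub/ (closed), /getf/ (closed), /wow/ (closed).
Open syllables: 1.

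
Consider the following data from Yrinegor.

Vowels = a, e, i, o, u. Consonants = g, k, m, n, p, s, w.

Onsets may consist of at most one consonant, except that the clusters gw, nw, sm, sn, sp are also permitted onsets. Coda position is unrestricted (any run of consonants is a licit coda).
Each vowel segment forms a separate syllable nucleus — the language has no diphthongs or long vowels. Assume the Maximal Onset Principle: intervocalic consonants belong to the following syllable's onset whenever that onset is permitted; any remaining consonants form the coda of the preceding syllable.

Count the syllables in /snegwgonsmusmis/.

Nuclei (vowels): e, o, u, i → 4 syllables.

4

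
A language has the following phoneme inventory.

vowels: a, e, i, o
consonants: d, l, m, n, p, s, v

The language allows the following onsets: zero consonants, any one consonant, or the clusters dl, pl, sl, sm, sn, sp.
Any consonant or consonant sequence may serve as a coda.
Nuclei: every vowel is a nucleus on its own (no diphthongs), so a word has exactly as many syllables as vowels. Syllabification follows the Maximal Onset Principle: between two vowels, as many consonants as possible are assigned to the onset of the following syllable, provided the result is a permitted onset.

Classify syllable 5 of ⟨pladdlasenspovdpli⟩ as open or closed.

open

Nuclei (vowels): a, a, e, o, i → 5 syllables.
Between /a/ (V1) and /a/ (V2): /ddl/ splits as /d/ + /dl/ (/dl/ is the longest suffix that is a licit onset).
Between /a/ (V2) and /e/ (V3): /s/ is a single consonant, so it becomes the next onset.
Between /e/ (V3) and /o/ (V4): /nsp/ splits as /n/ + /sp/ (/sp/ is the longest suffix that is a licit onset).
Between /o/ (V4) and /i/ (V5): /vdpl/ — longest licit onset from the right is /pl/, leaving /vd/ as coda.
Syllabification: plad.dla.sen.spovd.pli.
Syllable 5 is /pli/; it ends in its nucleus with no coda, so it is open.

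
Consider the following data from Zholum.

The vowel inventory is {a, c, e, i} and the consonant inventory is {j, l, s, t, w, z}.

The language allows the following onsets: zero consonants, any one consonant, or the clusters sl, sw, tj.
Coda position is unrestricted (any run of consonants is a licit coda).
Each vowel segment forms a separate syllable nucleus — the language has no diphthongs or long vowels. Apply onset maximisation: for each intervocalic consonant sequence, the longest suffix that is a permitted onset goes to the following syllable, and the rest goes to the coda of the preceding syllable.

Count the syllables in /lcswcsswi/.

The vowels are c, c, i — 3 nuclei, so 3 syllables.

3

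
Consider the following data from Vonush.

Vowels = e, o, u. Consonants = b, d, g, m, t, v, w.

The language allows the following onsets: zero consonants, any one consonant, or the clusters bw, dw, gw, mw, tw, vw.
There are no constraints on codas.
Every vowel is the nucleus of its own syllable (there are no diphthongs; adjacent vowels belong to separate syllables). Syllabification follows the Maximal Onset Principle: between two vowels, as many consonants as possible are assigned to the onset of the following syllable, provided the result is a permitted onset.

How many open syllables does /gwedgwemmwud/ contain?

Vowels present: e, e, u; each is a nucleus, giving 3 syllables.
V1 /e/ – V2 /e/: cluster /dgw/ — the longest permitted-onset suffix is /gw/; onset = /gw/, preceding coda = /d/.
V2 /e/ – V3 /u/: /mmw/; trying suffixes from longest down, /mw/ is the first permitted one, so coda /m/ | onset /mw/.
Putting it together: gwed.gwem.mwud.
Classifying each syllable: /gwed/ (closed), /gwem/ (closed), /mwud/ (closed).
Open syllables: 0.

0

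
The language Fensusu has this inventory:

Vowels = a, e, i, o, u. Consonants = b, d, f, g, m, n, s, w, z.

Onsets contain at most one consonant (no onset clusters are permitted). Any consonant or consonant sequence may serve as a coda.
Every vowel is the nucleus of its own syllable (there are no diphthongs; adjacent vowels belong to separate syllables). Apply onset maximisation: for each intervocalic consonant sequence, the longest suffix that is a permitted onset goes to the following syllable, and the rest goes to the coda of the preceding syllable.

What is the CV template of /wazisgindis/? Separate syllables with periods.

CV.CVC.CVC.CVC

Vowels present: a, i, i, i; each is a nucleus, giving 4 syllables.
V1 /a/ – V2 /i/: just /z/ — single C goes to the following onset.
V2 /i/ – V3 /i/: /sg/ — longest licit onset from the right is /g/, leaving /s/ as coda.
V3 /i/ – V4 /i/: cluster /nd/ — the longest permitted-onset suffix is /d/; onset = /d/, preceding coda = /n/.
So the parse is wa.zis.gin.dis.
Mapping each syllable to C/V: /wa/ → CV, /zis/ → CVC, /gin/ → CVC, /dis/ → CVC.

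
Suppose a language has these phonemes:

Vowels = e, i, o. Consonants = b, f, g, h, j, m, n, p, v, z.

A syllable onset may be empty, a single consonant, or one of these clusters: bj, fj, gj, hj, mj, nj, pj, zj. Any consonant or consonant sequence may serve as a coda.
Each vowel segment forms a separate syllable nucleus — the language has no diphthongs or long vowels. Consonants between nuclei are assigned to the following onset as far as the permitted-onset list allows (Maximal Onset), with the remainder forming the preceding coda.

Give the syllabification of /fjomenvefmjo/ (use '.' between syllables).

Nuclei (vowels): o, e, e, o → 4 syllables.
/o…e/ gap (V1→V2): just /m/ — single C goes to the following onset.
/e…e/ gap (V2→V3): /nv/; trying suffixes from longest down, /v/ is the first permitted one, so coda /n/ | onset /v/.
/e…o/ gap (V3→V4): cluster /fmj/ — the longest permitted-onset suffix is /mj/; onset = /mj/, preceding coda = /f/.

fjo.men.vef.mjo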